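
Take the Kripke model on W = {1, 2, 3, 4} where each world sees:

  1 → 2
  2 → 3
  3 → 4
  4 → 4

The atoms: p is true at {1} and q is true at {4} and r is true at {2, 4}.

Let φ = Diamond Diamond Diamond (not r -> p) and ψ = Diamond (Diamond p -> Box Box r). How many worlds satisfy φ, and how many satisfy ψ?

For Diamond Diamond Diamond (not r -> p):
1: successors {2}; Diamond Diamond (not r -> p) there: 2:T. ✓
2: successors {3}; Diamond Diamond (not r -> p) there: 3:T. ✓
3: successors {4}; Diamond Diamond (not r -> p) there: 4:T. ✓
4: successors {4}; Diamond Diamond (not r -> p) there: 4:T. ✓
— 4 worlds.
For Diamond (Diamond p -> Box Box r):
1: successors {2}; Diamond p -> Box Box r there: 2:T. ✓
2: successors {3}; Diamond p -> Box Box r there: 3:T. ✓
3: successors {4}; Diamond p -> Box Box r there: 4:T. ✓
4: successors {4}; Diamond p -> Box Box r there: 4:T. ✓
— 4 worlds.

4 and 4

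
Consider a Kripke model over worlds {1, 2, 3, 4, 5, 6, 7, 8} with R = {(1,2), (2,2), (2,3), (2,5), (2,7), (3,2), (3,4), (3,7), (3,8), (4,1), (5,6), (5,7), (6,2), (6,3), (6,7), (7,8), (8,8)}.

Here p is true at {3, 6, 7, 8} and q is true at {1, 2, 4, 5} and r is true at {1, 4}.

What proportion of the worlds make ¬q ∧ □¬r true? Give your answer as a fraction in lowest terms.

1: ¬q is F, □¬r is T. ✗
2: ¬q is F, □¬r is T. ✗
3: ¬q is T, □¬r is F. ✗
4: ¬q is F, □¬r is F. ✗
5: ¬q is F, □¬r is T. ✗
6: ¬q is T, □¬r is T. ✓
7: ¬q is T, □¬r is T. ✓
8: ¬q is T, □¬r is T. ✓
That's 3 of 8 worlds, so 3/8.

3/8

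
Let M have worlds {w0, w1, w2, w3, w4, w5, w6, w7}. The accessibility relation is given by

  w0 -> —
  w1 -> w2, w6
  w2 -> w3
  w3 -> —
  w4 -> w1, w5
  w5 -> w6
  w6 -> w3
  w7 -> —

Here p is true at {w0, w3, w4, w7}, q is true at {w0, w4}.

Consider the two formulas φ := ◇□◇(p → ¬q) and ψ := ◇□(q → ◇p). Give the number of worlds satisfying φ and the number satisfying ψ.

For ◇□◇(p → ¬q):
w0: no successors, so ◇□◇(p → ¬q) fails. ✗
w1: successors {w2, w6}; □◇(p → ¬q) there: w2:F, w6:F. ✗
w2: successors {w3}; □◇(p → ¬q) there: w3:T. ✓
w3: no successors, so ◇□◇(p → ¬q) fails. ✗
w4: successors {w1, w5}; □◇(p → ¬q) there: w1:T, w5:T. ✓
w5: successors {w6}; □◇(p → ¬q) there: w6:F. ✗
w6: successors {w3}; □◇(p → ¬q) there: w3:T. ✓
w7: no successors, so ◇□◇(p → ¬q) fails. ✗
— 3 worlds.
For ◇□(q → ◇p):
w0: no successors, so ◇□(q → ◇p) fails. ✗
w1: successors {w2, w6}; □(q → ◇p) there: w2:T, w6:T. ✓
w2: successors {w3}; □(q → ◇p) there: w3:T. ✓
w3: no successors, so ◇□(q → ◇p) fails. ✗
w4: successors {w1, w5}; □(q → ◇p) there: w1:T, w5:T. ✓
w5: successors {w6}; □(q → ◇p) there: w6:T. ✓
w6: successors {w3}; □(q → ◇p) there: w3:T. ✓
w7: no successors, so ◇□(q → ◇p) fails. ✗
— 5 worlds.

3 and 5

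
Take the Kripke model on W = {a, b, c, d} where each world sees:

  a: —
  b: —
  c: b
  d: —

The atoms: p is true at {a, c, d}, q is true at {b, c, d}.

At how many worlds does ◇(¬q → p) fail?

3

a: no successors, so ◇(¬q → p) fails. ✗
b: no successors, so ◇(¬q → p) fails. ✗
c: successors {b}; ¬q → p there: b:T. ✓
d: no successors, so ◇(¬q → p) fails. ✗
Satisfying worlds: {c}.
So ◇(¬q → p) fails at the other 3 worlds.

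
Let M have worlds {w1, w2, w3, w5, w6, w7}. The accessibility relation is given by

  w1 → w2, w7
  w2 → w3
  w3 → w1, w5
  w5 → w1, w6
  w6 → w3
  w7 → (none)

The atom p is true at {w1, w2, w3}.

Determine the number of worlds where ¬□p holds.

w1: □p is F. ✓
w2: □p is T. ✗
w3: □p is F. ✓
w5: □p is F. ✓
w6: □p is T. ✗
w7: □p is T. ✗
Satisfying worlds: {w1, w3, w5}.

3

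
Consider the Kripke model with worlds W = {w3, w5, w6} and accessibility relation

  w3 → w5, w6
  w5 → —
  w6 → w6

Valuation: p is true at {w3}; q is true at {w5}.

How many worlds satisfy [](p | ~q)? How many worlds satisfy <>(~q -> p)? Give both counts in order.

For [](p | ~q):
w3: successors {w5, w6}; p | ~q there: w5:F, w6:T. ✗
w5: no successors, so [](p | ~q) holds vacuously. ✓
w6: successors {w6}; p | ~q there: w6:T. ✓
— 2 worlds.
For <>(~q -> p):
w3: successors {w5, w6}; ~q -> p there: w5:T, w6:F. ✓
w5: no successors, so <>(~q -> p) fails. ✗
w6: successors {w6}; ~q -> p there: w6:F. ✗
— 1 world.

2 and 1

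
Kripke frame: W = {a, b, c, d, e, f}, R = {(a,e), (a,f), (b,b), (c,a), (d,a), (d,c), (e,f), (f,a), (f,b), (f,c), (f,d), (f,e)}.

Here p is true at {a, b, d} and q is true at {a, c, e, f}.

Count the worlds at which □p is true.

a: successors {e, f}; p there: e:F, f:F. ✗
b: successors {b}; p there: b:T. ✓
c: successors {a}; p there: a:T. ✓
d: successors {a, c}; p there: a:T, c:F. ✗
e: successors {f}; p there: f:F. ✗
f: successors {a, b, c, d, e}; p there: a:T, b:T, c:F, d:T, e:F. ✗
Satisfying worlds: {b, c}.

2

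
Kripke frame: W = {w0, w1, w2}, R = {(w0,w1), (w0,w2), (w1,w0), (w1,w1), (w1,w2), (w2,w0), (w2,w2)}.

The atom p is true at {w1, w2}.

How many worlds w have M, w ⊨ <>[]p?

2

w0: successors {w1, w2}; []p there: w1:F, w2:F. ✗
w1: successors {w0, w1, w2}; []p there: w0:T, w1:F, w2:F. ✓
w2: successors {w0, w2}; []p there: w0:T, w2:F. ✓
Satisfying worlds: {w1, w2}.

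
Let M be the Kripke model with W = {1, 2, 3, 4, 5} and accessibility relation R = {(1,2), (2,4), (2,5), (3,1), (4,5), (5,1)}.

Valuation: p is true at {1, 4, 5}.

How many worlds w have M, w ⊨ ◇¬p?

1: successors {2}; ¬p there: 2:T. ✓
2: successors {4, 5}; ¬p there: 4:F, 5:F. ✗
3: successors {1}; ¬p there: 1:F. ✗
4: successors {5}; ¬p there: 5:F. ✗
5: successors {1}; ¬p there: 1:F. ✗
Satisfying worlds: {1}.

1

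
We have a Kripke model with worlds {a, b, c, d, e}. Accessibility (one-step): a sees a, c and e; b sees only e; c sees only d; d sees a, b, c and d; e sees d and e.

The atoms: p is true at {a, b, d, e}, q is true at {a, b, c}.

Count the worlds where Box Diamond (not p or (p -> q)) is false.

a: successors {a, c, e}; Diamond (not p or (p -> q)) there: a:T, c:F, e:F. ✗
b: successors {e}; Diamond (not p or (p -> q)) there: e:F. ✗
c: successors {d}; Diamond (not p or (p -> q)) there: d:T. ✓
d: successors {a, b, c, d}; Diamond (not p or (p -> q)) there: a:T, b:F, c:F, d:T. ✗
e: successors {d, e}; Diamond (not p or (p -> q)) there: d:T, e:F. ✗
Satisfying worlds: {c}.
So Box Diamond (not p or (p -> q)) fails at the other 4 worlds.

4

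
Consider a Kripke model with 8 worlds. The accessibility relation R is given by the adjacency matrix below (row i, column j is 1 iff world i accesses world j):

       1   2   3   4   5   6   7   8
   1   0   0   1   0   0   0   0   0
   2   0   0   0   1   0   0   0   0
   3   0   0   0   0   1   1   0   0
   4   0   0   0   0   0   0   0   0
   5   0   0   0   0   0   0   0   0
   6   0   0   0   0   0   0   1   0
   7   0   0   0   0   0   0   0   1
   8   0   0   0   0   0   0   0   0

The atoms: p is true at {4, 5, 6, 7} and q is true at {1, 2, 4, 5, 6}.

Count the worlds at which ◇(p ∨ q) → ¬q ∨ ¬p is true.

1: ◇(p ∨ q) is F, ¬q ∨ ¬p is T. ✓
2: ◇(p ∨ q) is T, ¬q ∨ ¬p is T. ✓
3: ◇(p ∨ q) is T, ¬q ∨ ¬p is T. ✓
4: ◇(p ∨ q) is F, ¬q ∨ ¬p is F. ✓
5: ◇(p ∨ q) is F, ¬q ∨ ¬p is F. ✓
6: ◇(p ∨ q) is T, ¬q ∨ ¬p is F. ✗
7: ◇(p ∨ q) is F, ¬q ∨ ¬p is T. ✓
8: ◇(p ∨ q) is F, ¬q ∨ ¬p is T. ✓
Satisfying worlds: {1, 2, 3, 4, 5, 7, 8}.

7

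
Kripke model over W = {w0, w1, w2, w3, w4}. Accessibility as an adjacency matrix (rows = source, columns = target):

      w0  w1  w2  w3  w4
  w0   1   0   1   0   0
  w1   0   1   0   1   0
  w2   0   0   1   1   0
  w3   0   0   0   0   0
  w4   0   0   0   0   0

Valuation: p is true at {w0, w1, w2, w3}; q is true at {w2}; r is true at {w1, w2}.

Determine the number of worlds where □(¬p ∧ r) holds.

w0: successors {w0, w2}; ¬p ∧ r there: w0:F, w2:F. ✗
w1: successors {w1, w3}; ¬p ∧ r there: w1:F, w3:F. ✗
w2: successors {w2, w3}; ¬p ∧ r there: w2:F, w3:F. ✗
w3: no successors, so □(¬p ∧ r) holds vacuously. ✓
w4: no successors, so □(¬p ∧ r) holds vacuously. ✓
Satisfying worlds: {w3, w4}.

2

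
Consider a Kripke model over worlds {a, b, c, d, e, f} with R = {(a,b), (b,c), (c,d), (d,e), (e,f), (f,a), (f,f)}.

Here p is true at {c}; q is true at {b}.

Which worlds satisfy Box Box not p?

a: successors {b}; Box not p there: b:F. ✗
b: successors {c}; Box not p there: c:T. ✓
c: successors {d}; Box not p there: d:T. ✓
d: successors {e}; Box not p there: e:T. ✓
e: successors {f}; Box not p there: f:T. ✓
f: successors {a, f}; Box not p there: a:T, f:T. ✓

{b, c, d, e, f}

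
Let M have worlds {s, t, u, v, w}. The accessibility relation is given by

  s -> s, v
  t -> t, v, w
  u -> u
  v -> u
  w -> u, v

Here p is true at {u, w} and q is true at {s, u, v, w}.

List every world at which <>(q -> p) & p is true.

s: <>(q -> p) is F, p is F. ✗
t: <>(q -> p) is T, p is F. ✗
u: <>(q -> p) is T, p is T. ✓
v: <>(q -> p) is T, p is F. ✗
w: <>(q -> p) is T, p is T. ✓

{u, w}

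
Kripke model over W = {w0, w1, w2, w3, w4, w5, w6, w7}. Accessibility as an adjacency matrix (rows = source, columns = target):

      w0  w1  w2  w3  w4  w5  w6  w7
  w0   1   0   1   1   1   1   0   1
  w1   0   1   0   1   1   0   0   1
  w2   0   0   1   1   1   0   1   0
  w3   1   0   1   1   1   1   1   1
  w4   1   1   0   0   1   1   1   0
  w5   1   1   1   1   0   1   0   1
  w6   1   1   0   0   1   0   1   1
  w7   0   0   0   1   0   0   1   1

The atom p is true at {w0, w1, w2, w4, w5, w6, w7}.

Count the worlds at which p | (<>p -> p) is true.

7

w0: p is T, <>p -> p is T. ✓
w1: p is T, <>p -> p is T. ✓
w2: p is T, <>p -> p is T. ✓
w3: p is F, <>p -> p is F. ✗
w4: p is T, <>p -> p is T. ✓
w5: p is T, <>p -> p is T. ✓
w6: p is T, <>p -> p is T. ✓
w7: p is T, <>p -> p is T. ✓
Satisfying worlds: {w0, w1, w2, w4, w5, w6, w7}.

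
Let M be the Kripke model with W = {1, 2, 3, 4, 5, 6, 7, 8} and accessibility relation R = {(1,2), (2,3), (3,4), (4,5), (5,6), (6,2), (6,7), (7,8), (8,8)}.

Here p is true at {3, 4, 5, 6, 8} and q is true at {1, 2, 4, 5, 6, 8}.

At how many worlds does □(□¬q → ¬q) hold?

6

1: successors {2}; □¬q → ¬q there: 2:F. ✗
2: successors {3}; □¬q → ¬q there: 3:T. ✓
3: successors {4}; □¬q → ¬q there: 4:T. ✓
4: successors {5}; □¬q → ¬q there: 5:T. ✓
5: successors {6}; □¬q → ¬q there: 6:T. ✓
6: successors {2, 7}; □¬q → ¬q there: 2:F, 7:T. ✗
7: successors {8}; □¬q → ¬q there: 8:T. ✓
8: successors {8}; □¬q → ¬q there: 8:T. ✓
Satisfying worlds: {2, 3, 4, 5, 7, 8}.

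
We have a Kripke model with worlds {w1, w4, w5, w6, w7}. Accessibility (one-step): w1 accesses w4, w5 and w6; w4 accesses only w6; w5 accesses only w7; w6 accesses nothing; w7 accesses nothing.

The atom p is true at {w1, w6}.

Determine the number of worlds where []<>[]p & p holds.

1

w1: []<>[]p is F, p is T. ✗
w4: []<>[]p is F, p is F. ✗
w5: []<>[]p is F, p is F. ✗
w6: []<>[]p is T, p is T. ✓
w7: []<>[]p is T, p is F. ✗
Satisfying worlds: {w6}.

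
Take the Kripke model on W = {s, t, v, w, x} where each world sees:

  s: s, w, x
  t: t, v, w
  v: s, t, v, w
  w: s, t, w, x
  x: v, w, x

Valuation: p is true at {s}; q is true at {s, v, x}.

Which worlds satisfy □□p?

∅

s: successors {s, w, x}; □p there: s:F, w:F, x:F. ✗
t: successors {t, v, w}; □p there: t:F, v:F, w:F. ✗
v: successors {s, t, v, w}; □p there: s:F, t:F, v:F, w:F. ✗
w: successors {s, t, w, x}; □p there: s:F, t:F, w:F, x:F. ✗
x: successors {v, w, x}; □p there: v:F, w:F, x:F. ✗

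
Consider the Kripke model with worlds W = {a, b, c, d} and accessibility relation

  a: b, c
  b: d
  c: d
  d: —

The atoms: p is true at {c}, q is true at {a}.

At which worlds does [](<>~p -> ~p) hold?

a: successors {b, c}; <>~p -> ~p there: b:T, c:F. ✗
b: successors {d}; <>~p -> ~p there: d:T. ✓
c: successors {d}; <>~p -> ~p there: d:T. ✓
d: no successors, so [](<>~p -> ~p) holds vacuously. ✓

{b, c, d}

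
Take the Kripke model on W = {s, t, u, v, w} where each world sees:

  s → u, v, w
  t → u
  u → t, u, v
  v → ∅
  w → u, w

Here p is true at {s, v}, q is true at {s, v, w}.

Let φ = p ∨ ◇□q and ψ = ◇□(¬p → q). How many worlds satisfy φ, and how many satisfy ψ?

For p ∨ ◇□q:
s: p is T, ◇□q is T. ✓
t: p is F, ◇□q is F. ✗
u: p is F, ◇□q is T. ✓
v: p is T, ◇□q is F. ✓
w: p is F, ◇□q is F. ✗
— 3 worlds.
For ◇□(¬p → q):
s: successors {u, v, w}; □(¬p → q) there: u:F, v:T, w:F. ✓
t: successors {u}; □(¬p → q) there: u:F. ✗
u: successors {t, u, v}; □(¬p → q) there: t:F, u:F, v:T. ✓
v: no successors, so ◇□(¬p → q) fails. ✗
w: successors {u, w}; □(¬p → q) there: u:F, w:F. ✗
— 2 worlds.

3 and 2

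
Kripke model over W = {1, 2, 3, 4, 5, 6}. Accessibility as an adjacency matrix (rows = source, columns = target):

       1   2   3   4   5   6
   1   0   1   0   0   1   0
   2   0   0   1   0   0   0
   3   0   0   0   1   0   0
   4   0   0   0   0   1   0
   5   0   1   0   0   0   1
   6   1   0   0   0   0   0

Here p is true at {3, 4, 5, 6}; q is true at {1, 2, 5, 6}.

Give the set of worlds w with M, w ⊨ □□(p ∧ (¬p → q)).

1: successors {2, 5}; □(p ∧ (¬p → q)) there: 2:T, 5:F. ✗
2: successors {3}; □(p ∧ (¬p → q)) there: 3:T. ✓
3: successors {4}; □(p ∧ (¬p → q)) there: 4:T. ✓
4: successors {5}; □(p ∧ (¬p → q)) there: 5:F. ✗
5: successors {2, 6}; □(p ∧ (¬p → q)) there: 2:T, 6:F. ✗
6: successors {1}; □(p ∧ (¬p → q)) there: 1:F. ✗

{2, 3}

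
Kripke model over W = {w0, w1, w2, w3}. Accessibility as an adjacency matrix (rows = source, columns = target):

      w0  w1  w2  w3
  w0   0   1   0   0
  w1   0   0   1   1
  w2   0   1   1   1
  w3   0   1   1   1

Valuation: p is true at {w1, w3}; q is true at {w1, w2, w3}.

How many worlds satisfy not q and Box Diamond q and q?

0

w0: not q and Box Diamond q is T, q is F. ✗
w1: not q and Box Diamond q is F, q is T. ✗
w2: not q and Box Diamond q is F, q is T. ✗
w3: not q and Box Diamond q is F, q is T. ✗
Satisfying worlds: ∅.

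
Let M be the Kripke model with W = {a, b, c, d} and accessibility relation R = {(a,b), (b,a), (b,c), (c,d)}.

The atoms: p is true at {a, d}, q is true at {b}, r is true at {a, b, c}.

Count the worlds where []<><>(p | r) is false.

a: successors {b}; <><>(p | r) there: b:T. ✓
b: successors {a, c}; <><>(p | r) there: a:T, c:F. ✗
c: successors {d}; <><>(p | r) there: d:F. ✗
d: no successors, so []<><>(p | r) holds vacuously. ✓
Satisfying worlds: {a, d}.
So []<><>(p | r) fails at the other 2 worlds.

2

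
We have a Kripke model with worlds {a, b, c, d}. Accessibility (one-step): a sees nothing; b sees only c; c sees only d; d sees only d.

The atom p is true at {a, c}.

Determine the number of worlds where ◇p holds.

a: no successors, so ◇p fails. ✗
b: successors {c}; p there: c:T. ✓
c: successors {d}; p there: d:F. ✗
d: successors {d}; p there: d:F. ✗
Satisfying worlds: {b}.

1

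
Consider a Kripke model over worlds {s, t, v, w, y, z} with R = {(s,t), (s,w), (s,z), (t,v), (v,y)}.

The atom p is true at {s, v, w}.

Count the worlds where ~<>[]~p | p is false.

1

s: ~<>[]~p is F, p is T. ✓
t: ~<>[]~p is F, p is F. ✗
v: ~<>[]~p is F, p is T. ✓
w: ~<>[]~p is T, p is T. ✓
y: ~<>[]~p is T, p is F. ✓
z: ~<>[]~p is T, p is F. ✓
Satisfying worlds: {s, v, w, y, z}.
So ~<>[]~p | p fails at the other 1 world.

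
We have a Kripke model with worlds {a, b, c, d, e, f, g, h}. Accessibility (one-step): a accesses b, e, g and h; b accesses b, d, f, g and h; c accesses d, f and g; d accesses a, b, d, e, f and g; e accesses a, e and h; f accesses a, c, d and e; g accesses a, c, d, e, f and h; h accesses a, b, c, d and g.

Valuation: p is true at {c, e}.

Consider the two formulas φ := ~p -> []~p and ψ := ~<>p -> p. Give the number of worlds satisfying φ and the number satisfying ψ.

3 and 7

For ~p -> []~p:
a: ~p is T, []~p is F. ✗
b: ~p is T, []~p is T. ✓
c: ~p is F, []~p is T. ✓
d: ~p is T, []~p is F. ✗
e: ~p is F, []~p is F. ✓
f: ~p is T, []~p is F. ✗
g: ~p is T, []~p is F. ✗
h: ~p is T, []~p is F. ✗
— 3 worlds.
For ~<>p -> p:
a: ~<>p is F, p is F. ✓
b: ~<>p is T, p is F. ✗
c: ~<>p is T, p is T. ✓
d: ~<>p is F, p is F. ✓
e: ~<>p is F, p is T. ✓
f: ~<>p is F, p is F. ✓
g: ~<>p is F, p is F. ✓
h: ~<>p is F, p is F. ✓
— 7 worlds.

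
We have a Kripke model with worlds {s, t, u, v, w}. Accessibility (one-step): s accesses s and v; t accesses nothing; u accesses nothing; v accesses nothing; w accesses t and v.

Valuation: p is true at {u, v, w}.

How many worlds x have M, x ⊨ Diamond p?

2

s: successors {s, v}; p there: s:F, v:T. ✓
t: no successors, so Diamond p fails. ✗
u: no successors, so Diamond p fails. ✗
v: no successors, so Diamond p fails. ✗
w: successors {t, v}; p there: t:F, v:T. ✓
Satisfying worlds: {s, w}.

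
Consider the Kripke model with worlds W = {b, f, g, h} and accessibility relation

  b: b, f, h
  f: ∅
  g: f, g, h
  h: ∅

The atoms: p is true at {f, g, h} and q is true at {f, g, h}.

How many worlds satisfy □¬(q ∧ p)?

2

b: successors {b, f, h}; ¬(q ∧ p) there: b:T, f:F, h:F. ✗
f: no successors, so □¬(q ∧ p) holds vacuously. ✓
g: successors {f, g, h}; ¬(q ∧ p) there: f:F, g:F, h:F. ✗
h: no successors, so □¬(q ∧ p) holds vacuously. ✓
Satisfying worlds: {f, h}.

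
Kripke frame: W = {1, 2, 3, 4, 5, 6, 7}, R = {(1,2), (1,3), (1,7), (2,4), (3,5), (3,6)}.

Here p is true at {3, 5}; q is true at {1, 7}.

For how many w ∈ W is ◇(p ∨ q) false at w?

1: successors {2, 3, 7}; p ∨ q there: 2:F, 3:T, 7:T. ✓
2: successors {4}; p ∨ q there: 4:F. ✗
3: successors {5, 6}; p ∨ q there: 5:T, 6:F. ✓
4: no successors, so ◇(p ∨ q) fails. ✗
5: no successors, so ◇(p ∨ q) fails. ✗
6: no successors, so ◇(p ∨ q) fails. ✗
7: no successors, so ◇(p ∨ q) fails. ✗
Satisfying worlds: {1, 3}.
So ◇(p ∨ q) fails at the other 5 worlds.

5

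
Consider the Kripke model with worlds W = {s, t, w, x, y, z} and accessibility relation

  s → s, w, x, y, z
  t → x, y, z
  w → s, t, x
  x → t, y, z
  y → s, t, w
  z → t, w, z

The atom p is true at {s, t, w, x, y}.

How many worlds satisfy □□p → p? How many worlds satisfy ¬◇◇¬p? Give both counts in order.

For □□p → p:
s: □□p is F, p is T. ✓
t: □□p is F, p is T. ✓
w: □□p is F, p is T. ✓
x: □□p is F, p is T. ✓
y: □□p is F, p is T. ✓
z: □□p is F, p is F. ✓
— 6 worlds.
For ¬◇◇¬p:
s: ◇◇¬p is T. ✗
t: ◇◇¬p is T. ✗
w: ◇◇¬p is T. ✗
x: ◇◇¬p is T. ✗
y: ◇◇¬p is T. ✗
z: ◇◇¬p is T. ✗
— 0 worlds.

6 and 0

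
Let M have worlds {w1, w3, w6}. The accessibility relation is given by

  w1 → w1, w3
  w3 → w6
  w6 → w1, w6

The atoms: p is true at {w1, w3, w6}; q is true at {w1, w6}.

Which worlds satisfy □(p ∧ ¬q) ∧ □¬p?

∅

w1: □(p ∧ ¬q) is F, □¬p is F. ✗
w3: □(p ∧ ¬q) is F, □¬p is F. ✗
w6: □(p ∧ ¬q) is F, □¬p is F. ✗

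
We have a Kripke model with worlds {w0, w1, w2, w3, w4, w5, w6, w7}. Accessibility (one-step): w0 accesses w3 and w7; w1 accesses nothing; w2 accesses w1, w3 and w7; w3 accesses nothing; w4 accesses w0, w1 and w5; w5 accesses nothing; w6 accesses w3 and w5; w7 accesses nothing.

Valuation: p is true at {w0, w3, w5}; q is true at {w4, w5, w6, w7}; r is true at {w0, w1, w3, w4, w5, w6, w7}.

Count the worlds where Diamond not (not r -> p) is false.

w0: successors {w3, w7}; not (not r -> p) there: w3:F, w7:F. ✗
w1: no successors, so Diamond not (not r -> p) fails. ✗
w2: successors {w1, w3, w7}; not (not r -> p) there: w1:F, w3:F, w7:F. ✗
w3: no successors, so Diamond not (not r -> p) fails. ✗
w4: successors {w0, w1, w5}; not (not r -> p) there: w0:F, w1:F, w5:F. ✗
w5: no successors, so Diamond not (not r -> p) fails. ✗
w6: successors {w3, w5}; not (not r -> p) there: w3:F, w5:F. ✗
w7: no successors, so Diamond not (not r -> p) fails. ✗
Satisfying worlds: ∅.
So Diamond not (not r -> p) fails at the other 8 worlds.

8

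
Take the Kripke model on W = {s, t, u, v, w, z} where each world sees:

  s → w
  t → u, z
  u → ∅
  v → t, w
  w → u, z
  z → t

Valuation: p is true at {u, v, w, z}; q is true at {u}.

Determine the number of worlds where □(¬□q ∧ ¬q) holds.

s: successors {w}; ¬□q ∧ ¬q there: w:T. ✓
t: successors {u, z}; ¬□q ∧ ¬q there: u:F, z:T. ✗
u: no successors, so □(¬□q ∧ ¬q) holds vacuously. ✓
v: successors {t, w}; ¬□q ∧ ¬q there: t:T, w:T. ✓
w: successors {u, z}; ¬□q ∧ ¬q there: u:F, z:T. ✗
z: successors {t}; ¬□q ∧ ¬q there: t:T. ✓
Satisfying worlds: {s, u, v, z}.

4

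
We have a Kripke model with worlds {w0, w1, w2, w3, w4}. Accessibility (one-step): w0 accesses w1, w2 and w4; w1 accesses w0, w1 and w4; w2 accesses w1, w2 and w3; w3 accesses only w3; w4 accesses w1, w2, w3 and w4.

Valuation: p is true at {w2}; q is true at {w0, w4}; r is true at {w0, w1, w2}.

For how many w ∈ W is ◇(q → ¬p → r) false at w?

w0: successors {w1, w2, w4}; q → ¬p → r there: w1:T, w2:T, w4:F. ✓
w1: successors {w0, w1, w4}; q → ¬p → r there: w0:T, w1:T, w4:F. ✓
w2: successors {w1, w2, w3}; q → ¬p → r there: w1:T, w2:T, w3:T. ✓
w3: successors {w3}; q → ¬p → r there: w3:T. ✓
w4: successors {w1, w2, w3, w4}; q → ¬p → r there: w1:T, w2:T, w3:T, w4:F. ✓
Satisfying worlds: {w0, w1, w2, w3, w4}.
So ◇(q → ¬p → r) fails at the other 0 worlds.

0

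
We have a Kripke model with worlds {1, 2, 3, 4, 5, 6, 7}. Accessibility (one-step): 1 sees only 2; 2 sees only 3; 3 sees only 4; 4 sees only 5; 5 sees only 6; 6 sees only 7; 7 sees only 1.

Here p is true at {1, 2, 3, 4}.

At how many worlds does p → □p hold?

1: p is T, □p is T. ✓
2: p is T, □p is T. ✓
3: p is T, □p is T. ✓
4: p is T, □p is F. ✗
5: p is F, □p is F. ✓
6: p is F, □p is F. ✓
7: p is F, □p is T. ✓
Satisfying worlds: {1, 2, 3, 5, 6, 7}.

6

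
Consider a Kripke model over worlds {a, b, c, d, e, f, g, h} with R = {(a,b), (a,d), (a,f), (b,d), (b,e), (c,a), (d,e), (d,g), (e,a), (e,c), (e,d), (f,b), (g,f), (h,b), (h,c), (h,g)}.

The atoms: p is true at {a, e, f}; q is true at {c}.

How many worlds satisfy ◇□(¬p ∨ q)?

a: successors {b, d, f}; □(¬p ∨ q) there: b:F, d:F, f:T. ✓
b: successors {d, e}; □(¬p ∨ q) there: d:F, e:F. ✗
c: successors {a}; □(¬p ∨ q) there: a:F. ✗
d: successors {e, g}; □(¬p ∨ q) there: e:F, g:F. ✗
e: successors {a, c, d}; □(¬p ∨ q) there: a:F, c:F, d:F. ✗
f: successors {b}; □(¬p ∨ q) there: b:F. ✗
g: successors {f}; □(¬p ∨ q) there: f:T. ✓
h: successors {b, c, g}; □(¬p ∨ q) there: b:F, c:F, g:F. ✗
Satisfying worlds: {a, g}.

2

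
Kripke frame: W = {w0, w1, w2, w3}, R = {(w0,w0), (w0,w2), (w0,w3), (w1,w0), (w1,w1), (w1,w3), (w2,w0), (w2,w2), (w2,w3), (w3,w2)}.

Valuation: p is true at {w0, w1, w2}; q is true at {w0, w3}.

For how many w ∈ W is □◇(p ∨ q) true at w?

4

w0: successors {w0, w2, w3}; ◇(p ∨ q) there: w0:T, w2:T, w3:T. ✓
w1: successors {w0, w1, w3}; ◇(p ∨ q) there: w0:T, w1:T, w3:T. ✓
w2: successors {w0, w2, w3}; ◇(p ∨ q) there: w0:T, w2:T, w3:T. ✓
w3: successors {w2}; ◇(p ∨ q) there: w2:T. ✓
Satisfying worlds: {w0, w1, w2, w3}.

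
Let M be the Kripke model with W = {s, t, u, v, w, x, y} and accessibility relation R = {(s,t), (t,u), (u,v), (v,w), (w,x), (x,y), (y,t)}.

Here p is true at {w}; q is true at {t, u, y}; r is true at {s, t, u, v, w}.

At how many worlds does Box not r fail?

s: successors {t}; not r there: t:F. ✗
t: successors {u}; not r there: u:F. ✗
u: successors {v}; not r there: v:F. ✗
v: successors {w}; not r there: w:F. ✗
w: successors {x}; not r there: x:T. ✓
x: successors {y}; not r there: y:T. ✓
y: successors {t}; not r there: t:F. ✗
Satisfying worlds: {w, x}.
So Box not r fails at the other 5 worlds.

5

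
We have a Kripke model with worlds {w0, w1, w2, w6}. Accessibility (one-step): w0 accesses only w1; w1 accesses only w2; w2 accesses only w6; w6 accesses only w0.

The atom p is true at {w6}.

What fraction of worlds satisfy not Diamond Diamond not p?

1/4

w0: Diamond Diamond not p is T. ✗
w1: Diamond Diamond not p is F. ✓
w2: Diamond Diamond not p is T. ✗
w6: Diamond Diamond not p is T. ✗
That's 1 of 4 worlds, so 1/4.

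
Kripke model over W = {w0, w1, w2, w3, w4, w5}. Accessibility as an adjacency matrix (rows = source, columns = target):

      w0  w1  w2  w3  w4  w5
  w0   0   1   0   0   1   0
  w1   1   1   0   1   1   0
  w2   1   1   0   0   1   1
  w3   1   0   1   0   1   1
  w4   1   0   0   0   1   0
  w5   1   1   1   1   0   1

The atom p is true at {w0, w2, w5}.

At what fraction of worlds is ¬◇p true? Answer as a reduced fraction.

1/6

w0: ◇p is F. ✓
w1: ◇p is T. ✗
w2: ◇p is T. ✗
w3: ◇p is T. ✗
w4: ◇p is T. ✗
w5: ◇p is T. ✗
That's 1 of 6 worlds, so 1/6.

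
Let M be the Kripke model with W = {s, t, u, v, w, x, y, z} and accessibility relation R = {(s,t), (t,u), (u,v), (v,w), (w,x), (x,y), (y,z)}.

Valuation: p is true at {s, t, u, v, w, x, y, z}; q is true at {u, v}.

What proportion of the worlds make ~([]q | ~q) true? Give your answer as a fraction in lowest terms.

1/8

s: []q | ~q is T. ✗
t: []q | ~q is T. ✗
u: []q | ~q is T. ✗
v: []q | ~q is F. ✓
w: []q | ~q is T. ✗
x: []q | ~q is T. ✗
y: []q | ~q is T. ✗
z: []q | ~q is T. ✗
That's 1 of 8 worlds, so 1/8.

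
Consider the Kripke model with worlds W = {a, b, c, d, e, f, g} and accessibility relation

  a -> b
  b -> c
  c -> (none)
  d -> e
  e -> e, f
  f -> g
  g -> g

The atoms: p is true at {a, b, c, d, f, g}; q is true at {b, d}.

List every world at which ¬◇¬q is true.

{a, c}

a: ◇¬q is F. ✓
b: ◇¬q is T. ✗
c: ◇¬q is F. ✓
d: ◇¬q is T. ✗
e: ◇¬q is T. ✗
f: ◇¬q is T. ✗
g: ◇¬q is T. ✗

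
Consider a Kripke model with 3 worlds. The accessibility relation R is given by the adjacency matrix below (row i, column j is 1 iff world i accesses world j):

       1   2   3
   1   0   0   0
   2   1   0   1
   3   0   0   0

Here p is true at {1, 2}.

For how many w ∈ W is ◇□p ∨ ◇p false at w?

2

1: ◇□p is F, ◇p is F. ✗
2: ◇□p is T, ◇p is T. ✓
3: ◇□p is F, ◇p is F. ✗
Satisfying worlds: {2}.
So ◇□p ∨ ◇p fails at the other 2 worlds.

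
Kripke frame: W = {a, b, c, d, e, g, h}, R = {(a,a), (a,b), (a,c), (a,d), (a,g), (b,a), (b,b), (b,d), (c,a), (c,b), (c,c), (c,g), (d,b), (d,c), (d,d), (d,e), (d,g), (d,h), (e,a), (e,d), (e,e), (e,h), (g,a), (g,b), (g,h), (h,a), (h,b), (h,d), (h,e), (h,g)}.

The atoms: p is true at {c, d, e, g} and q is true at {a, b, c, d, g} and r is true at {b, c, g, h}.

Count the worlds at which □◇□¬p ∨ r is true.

a: □◇□¬p is F, r is F. ✗
b: □◇□¬p is F, r is T. ✓
c: □◇□¬p is F, r is T. ✓
d: □◇□¬p is F, r is F. ✗
e: □◇□¬p is F, r is F. ✗
g: □◇□¬p is F, r is T. ✓
h: □◇□¬p is F, r is T. ✓
Satisfying worlds: {b, c, g, h}.

4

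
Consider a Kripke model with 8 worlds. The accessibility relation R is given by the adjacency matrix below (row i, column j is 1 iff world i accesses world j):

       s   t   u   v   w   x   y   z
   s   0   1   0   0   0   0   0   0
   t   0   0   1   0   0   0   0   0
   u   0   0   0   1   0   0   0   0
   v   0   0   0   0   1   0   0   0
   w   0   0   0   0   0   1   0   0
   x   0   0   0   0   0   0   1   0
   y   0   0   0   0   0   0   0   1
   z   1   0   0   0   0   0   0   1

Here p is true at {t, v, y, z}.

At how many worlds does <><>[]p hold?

5

s: successors {t}; <>[]p there: t:T. ✓
t: successors {u}; <>[]p there: u:F. ✗
u: successors {v}; <>[]p there: v:F. ✗
v: successors {w}; <>[]p there: w:T. ✓
w: successors {x}; <>[]p there: x:T. ✓
x: successors {y}; <>[]p there: y:F. ✗
y: successors {z}; <>[]p there: z:T. ✓
z: successors {s, z}; <>[]p there: s:F, z:T. ✓
Satisfying worlds: {s, v, w, y, z}.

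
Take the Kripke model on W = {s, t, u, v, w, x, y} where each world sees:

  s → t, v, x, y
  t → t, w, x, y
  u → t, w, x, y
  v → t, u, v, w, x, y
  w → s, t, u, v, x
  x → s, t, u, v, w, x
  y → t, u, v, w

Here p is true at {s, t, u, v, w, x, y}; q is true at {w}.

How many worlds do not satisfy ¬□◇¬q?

7

s: □◇¬q is T. ✗
t: □◇¬q is T. ✗
u: □◇¬q is T. ✗
v: □◇¬q is T. ✗
w: □◇¬q is T. ✗
x: □◇¬q is T. ✗
y: □◇¬q is T. ✗
Satisfying worlds: ∅.
So ¬□◇¬q fails at the other 7 worlds.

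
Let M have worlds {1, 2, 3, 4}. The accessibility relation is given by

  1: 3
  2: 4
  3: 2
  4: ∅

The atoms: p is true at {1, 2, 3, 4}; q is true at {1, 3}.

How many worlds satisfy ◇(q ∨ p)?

3

1: successors {3}; q ∨ p there: 3:T. ✓
2: successors {4}; q ∨ p there: 4:T. ✓
3: successors {2}; q ∨ p there: 2:T. ✓
4: no successors, so ◇(q ∨ p) fails. ✗
Satisfying worlds: {1, 2, 3}.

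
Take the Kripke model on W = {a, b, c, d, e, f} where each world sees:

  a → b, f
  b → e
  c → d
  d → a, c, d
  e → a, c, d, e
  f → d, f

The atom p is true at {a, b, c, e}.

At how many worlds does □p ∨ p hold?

4

a: □p is F, p is T. ✓
b: □p is T, p is T. ✓
c: □p is F, p is T. ✓
d: □p is F, p is F. ✗
e: □p is F, p is T. ✓
f: □p is F, p is F. ✗
Satisfying worlds: {a, b, c, e}.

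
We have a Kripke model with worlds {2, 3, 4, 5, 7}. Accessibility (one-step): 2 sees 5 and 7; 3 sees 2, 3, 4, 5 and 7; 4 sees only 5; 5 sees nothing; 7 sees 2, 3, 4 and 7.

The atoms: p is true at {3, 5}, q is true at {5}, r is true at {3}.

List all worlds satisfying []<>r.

{5}

2: successors {5, 7}; <>r there: 5:F, 7:T. ✗
3: successors {2, 3, 4, 5, 7}; <>r there: 2:F, 3:T, 4:F, 5:F, 7:T. ✗
4: successors {5}; <>r there: 5:F. ✗
5: no successors, so []<>r holds vacuously. ✓
7: successors {2, 3, 4, 7}; <>r there: 2:F, 3:T, 4:F, 7:T. ✗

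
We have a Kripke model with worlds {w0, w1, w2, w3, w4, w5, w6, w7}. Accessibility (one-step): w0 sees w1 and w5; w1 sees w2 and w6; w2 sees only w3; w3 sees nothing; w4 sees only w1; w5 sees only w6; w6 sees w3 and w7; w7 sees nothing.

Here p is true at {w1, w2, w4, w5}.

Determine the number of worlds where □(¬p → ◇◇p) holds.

4

w0: successors {w1, w5}; ¬p → ◇◇p there: w1:T, w5:T. ✓
w1: successors {w2, w6}; ¬p → ◇◇p there: w2:T, w6:F. ✗
w2: successors {w3}; ¬p → ◇◇p there: w3:F. ✗
w3: no successors, so □(¬p → ◇◇p) holds vacuously. ✓
w4: successors {w1}; ¬p → ◇◇p there: w1:T. ✓
w5: successors {w6}; ¬p → ◇◇p there: w6:F. ✗
w6: successors {w3, w7}; ¬p → ◇◇p there: w3:F, w7:F. ✗
w7: no successors, so □(¬p → ◇◇p) holds vacuously. ✓
Satisfying worlds: {w0, w3, w4, w7}.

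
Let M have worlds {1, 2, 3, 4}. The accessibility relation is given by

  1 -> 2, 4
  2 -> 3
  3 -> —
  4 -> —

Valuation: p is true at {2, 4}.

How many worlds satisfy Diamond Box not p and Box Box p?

1: Diamond Box not p is T, Box Box p is F. ✗
2: Diamond Box not p is T, Box Box p is T. ✓
3: Diamond Box not p is F, Box Box p is T. ✗
4: Diamond Box not p is F, Box Box p is T. ✗
Satisfying worlds: {2}.

1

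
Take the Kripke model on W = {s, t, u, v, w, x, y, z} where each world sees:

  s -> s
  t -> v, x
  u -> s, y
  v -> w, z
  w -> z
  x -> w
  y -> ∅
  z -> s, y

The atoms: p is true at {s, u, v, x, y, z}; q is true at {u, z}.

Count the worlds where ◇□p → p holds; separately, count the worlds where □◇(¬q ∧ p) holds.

7 and 3

For ◇□p → p:
s: ◇□p is T, p is T. ✓
t: ◇□p is F, p is F. ✓
u: ◇□p is T, p is T. ✓
v: ◇□p is T, p is T. ✓
w: ◇□p is T, p is F. ✗
x: ◇□p is T, p is T. ✓
y: ◇□p is F, p is T. ✓
z: ◇□p is T, p is T. ✓
— 7 worlds.
For □◇(¬q ∧ p):
s: successors {s}; ◇(¬q ∧ p) there: s:T. ✓
t: successors {v, x}; ◇(¬q ∧ p) there: v:F, x:F. ✗
u: successors {s, y}; ◇(¬q ∧ p) there: s:T, y:F. ✗
v: successors {w, z}; ◇(¬q ∧ p) there: w:F, z:T. ✗
w: successors {z}; ◇(¬q ∧ p) there: z:T. ✓
x: successors {w}; ◇(¬q ∧ p) there: w:F. ✗
y: no successors, so □◇(¬q ∧ p) holds vacuously. ✓
z: successors {s, y}; ◇(¬q ∧ p) there: s:T, y:F. ✗
— 3 worlds.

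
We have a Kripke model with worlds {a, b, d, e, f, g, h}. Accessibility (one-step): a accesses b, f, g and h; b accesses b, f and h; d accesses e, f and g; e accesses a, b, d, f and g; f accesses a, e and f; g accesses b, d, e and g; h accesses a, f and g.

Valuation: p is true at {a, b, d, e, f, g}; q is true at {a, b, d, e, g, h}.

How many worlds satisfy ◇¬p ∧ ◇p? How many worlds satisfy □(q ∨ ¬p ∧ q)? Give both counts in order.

For ◇¬p ∧ ◇p:
a: ◇¬p is T, ◇p is T. ✓
b: ◇¬p is T, ◇p is T. ✓
d: ◇¬p is F, ◇p is T. ✗
e: ◇¬p is F, ◇p is T. ✗
f: ◇¬p is F, ◇p is T. ✗
g: ◇¬p is F, ◇p is T. ✗
h: ◇¬p is F, ◇p is T. ✗
— 2 worlds.
For □(q ∨ ¬p ∧ q):
a: successors {b, f, g, h}; q ∨ ¬p ∧ q there: b:T, f:F, g:T, h:T. ✗
b: successors {b, f, h}; q ∨ ¬p ∧ q there: b:T, f:F, h:T. ✗
d: successors {e, f, g}; q ∨ ¬p ∧ q there: e:T, f:F, g:T. ✗
e: successors {a, b, d, f, g}; q ∨ ¬p ∧ q there: a:T, b:T, d:T, f:F, g:T. ✗
f: successors {a, e, f}; q ∨ ¬p ∧ q there: a:T, e:T, f:F. ✗
g: successors {b, d, e, g}; q ∨ ¬p ∧ q there: b:T, d:T, e:T, g:T. ✓
h: successors {a, f, g}; q ∨ ¬p ∧ q there: a:T, f:F, g:T. ✗
— 1 world.

2 and 1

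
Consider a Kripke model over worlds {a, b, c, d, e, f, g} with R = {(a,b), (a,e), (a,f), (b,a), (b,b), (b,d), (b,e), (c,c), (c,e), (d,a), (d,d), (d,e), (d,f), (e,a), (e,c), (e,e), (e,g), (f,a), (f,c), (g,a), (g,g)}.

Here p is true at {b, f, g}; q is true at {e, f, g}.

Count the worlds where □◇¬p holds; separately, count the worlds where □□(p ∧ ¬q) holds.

For □◇¬p:
a: successors {b, e, f}; ◇¬p there: b:T, e:T, f:T. ✓
b: successors {a, b, d, e}; ◇¬p there: a:T, b:T, d:T, e:T. ✓
c: successors {c, e}; ◇¬p there: c:T, e:T. ✓
d: successors {a, d, e, f}; ◇¬p there: a:T, d:T, e:T, f:T. ✓
e: successors {a, c, e, g}; ◇¬p there: a:T, c:T, e:T, g:T. ✓
f: successors {a, c}; ◇¬p there: a:T, c:T. ✓
g: successors {a, g}; ◇¬p there: a:T, g:T. ✓
— 7 worlds.
For □□(p ∧ ¬q):
a: successors {b, e, f}; □(p ∧ ¬q) there: b:F, e:F, f:F. ✗
b: successors {a, b, d, e}; □(p ∧ ¬q) there: a:F, b:F, d:F, e:F. ✗
c: successors {c, e}; □(p ∧ ¬q) there: c:F, e:F. ✗
d: successors {a, d, e, f}; □(p ∧ ¬q) there: a:F, d:F, e:F, f:F. ✗
e: successors {a, c, e, g}; □(p ∧ ¬q) there: a:F, c:F, e:F, g:F. ✗
f: successors {a, c}; □(p ∧ ¬q) there: a:F, c:F. ✗
g: successors {a, g}; □(p ∧ ¬q) there: a:F, g:F. ✗
— 0 worlds.

7 and 0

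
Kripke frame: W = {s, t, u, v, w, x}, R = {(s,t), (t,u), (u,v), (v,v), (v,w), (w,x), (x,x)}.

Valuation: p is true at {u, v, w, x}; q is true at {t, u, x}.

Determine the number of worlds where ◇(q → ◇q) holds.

5

s: successors {t}; q → ◇q there: t:T. ✓
t: successors {u}; q → ◇q there: u:F. ✗
u: successors {v}; q → ◇q there: v:T. ✓
v: successors {v, w}; q → ◇q there: v:T, w:T. ✓
w: successors {x}; q → ◇q there: x:T. ✓
x: successors {x}; q → ◇q there: x:T. ✓
Satisfying worlds: {s, u, v, w, x}.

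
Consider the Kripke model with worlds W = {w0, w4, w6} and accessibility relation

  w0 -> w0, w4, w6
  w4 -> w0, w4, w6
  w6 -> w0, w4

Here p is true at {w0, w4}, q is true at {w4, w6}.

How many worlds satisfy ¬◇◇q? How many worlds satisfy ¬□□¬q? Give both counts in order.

0 and 3

For ¬◇◇q:
w0: ◇◇q is T. ✗
w4: ◇◇q is T. ✗
w6: ◇◇q is T. ✗
— 0 worlds.
For ¬□□¬q:
w0: □□¬q is F. ✓
w4: □□¬q is F. ✓
w6: □□¬q is F. ✓
— 3 worlds.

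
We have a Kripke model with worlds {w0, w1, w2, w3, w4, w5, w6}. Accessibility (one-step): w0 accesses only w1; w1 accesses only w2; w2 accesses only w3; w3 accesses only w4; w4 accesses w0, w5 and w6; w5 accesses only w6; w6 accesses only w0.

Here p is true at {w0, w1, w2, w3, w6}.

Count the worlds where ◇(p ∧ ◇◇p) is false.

2

w0: successors {w1}; p ∧ ◇◇p there: w1:T. ✓
w1: successors {w2}; p ∧ ◇◇p there: w2:F. ✗
w2: successors {w3}; p ∧ ◇◇p there: w3:T. ✓
w3: successors {w4}; p ∧ ◇◇p there: w4:F. ✗
w4: successors {w0, w5, w6}; p ∧ ◇◇p there: w0:T, w5:F, w6:T. ✓
w5: successors {w6}; p ∧ ◇◇p there: w6:T. ✓
w6: successors {w0}; p ∧ ◇◇p there: w0:T. ✓
Satisfying worlds: {w0, w2, w4, w5, w6}.
So ◇(p ∧ ◇◇p) fails at the other 2 worlds.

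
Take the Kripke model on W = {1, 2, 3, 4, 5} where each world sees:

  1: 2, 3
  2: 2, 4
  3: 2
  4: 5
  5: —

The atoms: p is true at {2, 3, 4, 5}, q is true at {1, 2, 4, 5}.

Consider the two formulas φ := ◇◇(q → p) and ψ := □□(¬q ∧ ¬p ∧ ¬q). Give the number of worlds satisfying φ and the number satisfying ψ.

3 and 2

For ◇◇(q → p):
1: successors {2, 3}; ◇(q → p) there: 2:T, 3:T. ✓
2: successors {2, 4}; ◇(q → p) there: 2:T, 4:T. ✓
3: successors {2}; ◇(q → p) there: 2:T. ✓
4: successors {5}; ◇(q → p) there: 5:F. ✗
5: no successors, so ◇◇(q → p) fails. ✗
— 3 worlds.
For □□(¬q ∧ ¬p ∧ ¬q):
1: successors {2, 3}; □(¬q ∧ ¬p ∧ ¬q) there: 2:F, 3:F. ✗
2: successors {2, 4}; □(¬q ∧ ¬p ∧ ¬q) there: 2:F, 4:F. ✗
3: successors {2}; □(¬q ∧ ¬p ∧ ¬q) there: 2:F. ✗
4: successors {5}; □(¬q ∧ ¬p ∧ ¬q) there: 5:T. ✓
5: no successors, so □□(¬q ∧ ¬p ∧ ¬q) holds vacuously. ✓
— 2 worlds.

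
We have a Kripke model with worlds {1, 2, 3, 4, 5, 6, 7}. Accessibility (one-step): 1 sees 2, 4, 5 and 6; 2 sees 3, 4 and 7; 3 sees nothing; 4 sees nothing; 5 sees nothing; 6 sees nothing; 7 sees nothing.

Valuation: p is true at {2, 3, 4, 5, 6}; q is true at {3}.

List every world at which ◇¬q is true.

1: successors {2, 4, 5, 6}; ¬q there: 2:T, 4:T, 5:T, 6:T. ✓
2: successors {3, 4, 7}; ¬q there: 3:F, 4:T, 7:T. ✓
3: no successors, so ◇¬q fails. ✗
4: no successors, so ◇¬q fails. ✗
5: no successors, so ◇¬q fails. ✗
6: no successors, so ◇¬q fails. ✗
7: no successors, so ◇¬q fails. ✗

{1, 2}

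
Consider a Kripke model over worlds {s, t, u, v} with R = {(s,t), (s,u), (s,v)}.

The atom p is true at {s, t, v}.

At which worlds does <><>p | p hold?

s: <><>p is F, p is T. ✓
t: <><>p is F, p is T. ✓
u: <><>p is F, p is F. ✗
v: <><>p is F, p is T. ✓

{s, t, v}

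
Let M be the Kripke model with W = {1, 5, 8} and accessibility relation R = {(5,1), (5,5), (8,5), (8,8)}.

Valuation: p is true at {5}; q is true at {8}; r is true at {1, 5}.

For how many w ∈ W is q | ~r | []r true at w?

3

1: q | ~r is F, []r is T. ✓
5: q | ~r is F, []r is T. ✓
8: q | ~r is T, []r is F. ✓
Satisfying worlds: {1, 5, 8}.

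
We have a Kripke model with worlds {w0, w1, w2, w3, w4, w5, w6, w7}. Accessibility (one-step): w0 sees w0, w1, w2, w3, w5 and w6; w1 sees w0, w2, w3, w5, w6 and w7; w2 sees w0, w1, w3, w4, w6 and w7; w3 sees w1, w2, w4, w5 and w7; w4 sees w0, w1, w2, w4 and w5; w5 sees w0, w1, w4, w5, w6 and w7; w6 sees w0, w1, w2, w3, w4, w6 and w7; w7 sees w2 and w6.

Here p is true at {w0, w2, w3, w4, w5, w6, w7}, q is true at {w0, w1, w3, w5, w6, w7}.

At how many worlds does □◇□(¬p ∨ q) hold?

0

w0: successors {w0, w1, w2, w3, w5, w6}; ◇□(¬p ∨ q) there: w0:F, w1:F, w2:F, w3:F, w5:F, w6:F. ✗
w1: successors {w0, w2, w3, w5, w6, w7}; ◇□(¬p ∨ q) there: w0:F, w2:F, w3:F, w5:F, w6:F, w7:F. ✗
w2: successors {w0, w1, w3, w4, w6, w7}; ◇□(¬p ∨ q) there: w0:F, w1:F, w3:F, w4:F, w6:F, w7:F. ✗
w3: successors {w1, w2, w4, w5, w7}; ◇□(¬p ∨ q) there: w1:F, w2:F, w4:F, w5:F, w7:F. ✗
w4: successors {w0, w1, w2, w4, w5}; ◇□(¬p ∨ q) there: w0:F, w1:F, w2:F, w4:F, w5:F. ✗
w5: successors {w0, w1, w4, w5, w6, w7}; ◇□(¬p ∨ q) there: w0:F, w1:F, w4:F, w5:F, w6:F, w7:F. ✗
w6: successors {w0, w1, w2, w3, w4, w6, w7}; ◇□(¬p ∨ q) there: w0:F, w1:F, w2:F, w3:F, w4:F, w6:F, w7:F. ✗
w7: successors {w2, w6}; ◇□(¬p ∨ q) there: w2:F, w6:F. ✗
Satisfying worlds: ∅.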